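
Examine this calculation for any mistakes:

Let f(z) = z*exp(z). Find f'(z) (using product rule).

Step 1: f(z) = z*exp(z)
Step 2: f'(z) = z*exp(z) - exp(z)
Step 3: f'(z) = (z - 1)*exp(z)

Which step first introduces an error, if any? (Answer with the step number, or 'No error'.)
Step 2

Step 2 is incorrect due to a sign flip.
The step shows: z*exp(z) - exp(z)
The correct value should be: z*exp(z) + exp(z)

Explanation: The sign of one term was flipped: the term exp(z) was incorrectly written as -exp(z)
The later steps are derived from this incorrect expression, so the error originates in Step 2.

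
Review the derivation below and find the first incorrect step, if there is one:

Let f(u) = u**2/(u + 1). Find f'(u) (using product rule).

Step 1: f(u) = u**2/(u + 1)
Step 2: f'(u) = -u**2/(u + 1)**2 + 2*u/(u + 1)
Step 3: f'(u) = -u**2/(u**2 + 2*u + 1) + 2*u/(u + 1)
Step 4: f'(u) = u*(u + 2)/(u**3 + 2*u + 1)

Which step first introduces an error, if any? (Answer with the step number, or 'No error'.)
Step 4

Step 4 is incorrect due to a wrong exponent.
The step shows: u*(u + 2)/(u**3 + 2*u + 1)
The correct value should be: u*(u + 2)/(u**2 + 2*u + 1)

Explanation: The exponent 2 on u was incorrectly written as 3: the term u*(u + 2)/(u**2 + 2*u + 1) was incorrectly written as u*(u + 2)/(u**3 + 2*u + 1)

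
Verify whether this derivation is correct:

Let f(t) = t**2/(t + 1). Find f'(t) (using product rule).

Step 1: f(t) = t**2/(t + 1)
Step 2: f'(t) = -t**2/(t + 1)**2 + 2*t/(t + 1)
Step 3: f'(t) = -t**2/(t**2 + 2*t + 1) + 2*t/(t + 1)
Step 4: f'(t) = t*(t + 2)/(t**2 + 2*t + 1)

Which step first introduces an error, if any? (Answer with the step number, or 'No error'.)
No error

All steps in this derivation are correct.
The final answer f'(t) = t*(t + 2)/(t**2 + 2*t + 1) is valid.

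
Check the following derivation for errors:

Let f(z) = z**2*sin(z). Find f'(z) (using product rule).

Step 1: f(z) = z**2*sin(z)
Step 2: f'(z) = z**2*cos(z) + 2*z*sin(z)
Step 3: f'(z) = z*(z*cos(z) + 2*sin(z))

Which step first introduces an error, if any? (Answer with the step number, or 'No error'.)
No error

All steps in this derivation are correct.
The final answer f'(z) = z*(z*cos(z) + 2*sin(z)) is valid.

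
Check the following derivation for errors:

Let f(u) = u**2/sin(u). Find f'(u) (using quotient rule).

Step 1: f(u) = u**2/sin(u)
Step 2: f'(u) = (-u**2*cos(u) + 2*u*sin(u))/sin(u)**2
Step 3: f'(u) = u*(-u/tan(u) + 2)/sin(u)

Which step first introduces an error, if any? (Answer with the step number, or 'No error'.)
No error

All steps in this derivation are correct.
The final answer f'(u) = u*(-u/tan(u) + 2)/sin(u) is valid.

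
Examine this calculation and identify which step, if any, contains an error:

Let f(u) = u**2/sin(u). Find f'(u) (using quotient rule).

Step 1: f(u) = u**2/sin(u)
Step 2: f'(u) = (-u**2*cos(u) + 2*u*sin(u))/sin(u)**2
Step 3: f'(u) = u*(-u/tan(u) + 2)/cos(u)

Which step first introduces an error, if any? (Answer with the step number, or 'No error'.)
Step 3

Step 3 is incorrect due to a wrong trig function.
The step shows: u*(-u/tan(u) + 2)/cos(u)
The correct value should be: u*(-u/tan(u) + 2)/sin(u)

Explanation: sin(u) was incorrectly written as cos(u): the term u*(-u/tan(u) + 2)/sin(u) was incorrectly written as u*(-u/tan(u) + 2)/cos(u)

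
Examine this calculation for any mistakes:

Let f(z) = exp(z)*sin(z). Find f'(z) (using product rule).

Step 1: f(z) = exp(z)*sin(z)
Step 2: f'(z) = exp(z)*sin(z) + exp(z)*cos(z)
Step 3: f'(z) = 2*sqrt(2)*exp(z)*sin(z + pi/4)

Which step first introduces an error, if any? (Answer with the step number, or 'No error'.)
Step 3

Step 3 is incorrect due to a wrong exponent.
The step shows: 2*sqrt(2)*exp(z)*sin(z + pi/4)
The correct value should be: sqrt(2)*exp(z)*sin(z + pi/4)

Explanation: The exponent 1/2 on 2 was incorrectly written as 3/2: the term sqrt(2)*exp(z)*sin(z + pi/4) was incorrectly written as 2*sqrt(2)*exp(z)*sin(z + pi/4)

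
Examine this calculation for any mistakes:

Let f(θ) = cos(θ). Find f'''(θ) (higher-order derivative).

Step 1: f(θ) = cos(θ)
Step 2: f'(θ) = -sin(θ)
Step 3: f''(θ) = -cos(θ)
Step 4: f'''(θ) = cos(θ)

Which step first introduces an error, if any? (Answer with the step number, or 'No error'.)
Step 4

Step 4 is incorrect due to a wrong trig function.
The step shows: cos(θ)
The correct value should be: sin(θ)

Explanation: sin(θ) was incorrectly written as cos(θ): the term sin(θ) was incorrectly written as cos(θ)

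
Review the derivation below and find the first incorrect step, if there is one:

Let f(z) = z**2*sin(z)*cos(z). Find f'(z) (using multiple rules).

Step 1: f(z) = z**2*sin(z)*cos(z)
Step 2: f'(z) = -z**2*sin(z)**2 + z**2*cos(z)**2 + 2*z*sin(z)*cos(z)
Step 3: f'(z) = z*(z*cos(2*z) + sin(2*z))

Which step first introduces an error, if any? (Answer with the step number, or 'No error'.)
No error

All steps in this derivation are correct.
The final answer f'(z) = z*(z*cos(2*z) + sin(2*z)) is valid.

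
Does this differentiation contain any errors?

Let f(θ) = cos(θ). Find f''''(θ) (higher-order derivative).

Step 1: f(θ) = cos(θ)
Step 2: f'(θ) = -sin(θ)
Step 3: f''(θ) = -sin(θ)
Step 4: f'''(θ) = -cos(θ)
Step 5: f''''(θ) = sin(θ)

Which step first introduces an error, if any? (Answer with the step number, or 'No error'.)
Step 3

Step 3 is incorrect due to a wrong trig function.
The step shows: -sin(θ)
The correct value should be: -cos(θ)

Explanation: cos(θ) was incorrectly written as sin(θ): the term -cos(θ) was incorrectly written as -sin(θ)
The later steps are derived from this incorrect expression, so the error originates in Step 3.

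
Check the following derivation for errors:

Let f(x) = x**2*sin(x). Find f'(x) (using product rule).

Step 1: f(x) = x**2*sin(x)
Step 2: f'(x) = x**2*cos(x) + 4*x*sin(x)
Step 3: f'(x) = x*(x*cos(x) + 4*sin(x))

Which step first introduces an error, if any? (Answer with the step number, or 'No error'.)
Step 2

Step 2 is incorrect due to a wrong coefficient.
The step shows: x**2*cos(x) + 4*x*sin(x)
The correct value should be: x**2*cos(x) + 2*x*sin(x)

Explanation: The coefficient 2 was incorrectly written as 4: the term 2*x*sin(x) was incorrectly written as 4*x*sin(x)
The later steps are derived from this incorrect expression, so the error originates in Step 2.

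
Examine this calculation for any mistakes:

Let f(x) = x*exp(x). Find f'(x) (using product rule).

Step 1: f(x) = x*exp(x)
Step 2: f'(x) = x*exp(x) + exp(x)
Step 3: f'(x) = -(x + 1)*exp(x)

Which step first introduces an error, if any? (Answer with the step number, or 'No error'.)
Step 3

Step 3 is incorrect due to a sign flip.
The step shows: -(x + 1)*exp(x)
The correct value should be: (x + 1)*exp(x)

Explanation: The sign of the whole expression was flipped: the term (x + 1)*exp(x) was incorrectly written as -(x + 1)*exp(x)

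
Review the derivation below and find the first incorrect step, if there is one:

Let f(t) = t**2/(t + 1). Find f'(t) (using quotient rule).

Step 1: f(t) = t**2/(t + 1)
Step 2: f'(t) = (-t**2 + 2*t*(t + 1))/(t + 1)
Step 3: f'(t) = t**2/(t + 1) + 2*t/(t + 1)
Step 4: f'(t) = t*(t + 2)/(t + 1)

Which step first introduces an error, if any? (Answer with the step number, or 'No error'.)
Step 2

Step 2 is incorrect due to a wrong exponent.
The step shows: (-t**2 + 2*t*(t + 1))/(t + 1)
The correct value should be: (-t**2 + 2*t*(t + 1))/(t + 1)**2

Explanation: The exponent -2 on t + 1 was incorrectly written as -1: the term (-t**2 + 2*t*(t + 1))/(t + 1)**2 was incorrectly written as (-t**2 + 2*t*(t + 1))/(t + 1)
The later steps are derived from this incorrect expression, so the error originates in Step 2.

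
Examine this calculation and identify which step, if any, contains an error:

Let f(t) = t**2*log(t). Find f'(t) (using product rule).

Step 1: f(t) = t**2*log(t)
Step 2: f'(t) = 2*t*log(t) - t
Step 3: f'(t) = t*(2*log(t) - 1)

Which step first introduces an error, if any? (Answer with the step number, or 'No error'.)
Step 2

Step 2 is incorrect due to a sign flip.
The step shows: 2*t*log(t) - t
The correct value should be: 2*t*log(t) + t

Explanation: The sign of one term was flipped: the term t was incorrectly written as -t
The later steps are derived from this incorrect expression, so the error originates in Step 2.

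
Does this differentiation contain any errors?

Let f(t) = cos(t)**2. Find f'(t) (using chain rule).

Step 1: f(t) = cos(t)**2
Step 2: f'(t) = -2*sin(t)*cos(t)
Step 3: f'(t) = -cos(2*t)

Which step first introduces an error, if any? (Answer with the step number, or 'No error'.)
Step 3

Step 3 is incorrect due to a wrong trig function.
The step shows: -cos(2*t)
The correct value should be: -sin(2*t)

Explanation: sin(2*t) was incorrectly written as cos(2*t): the term -sin(2*t) was incorrectly written as -cos(2*t)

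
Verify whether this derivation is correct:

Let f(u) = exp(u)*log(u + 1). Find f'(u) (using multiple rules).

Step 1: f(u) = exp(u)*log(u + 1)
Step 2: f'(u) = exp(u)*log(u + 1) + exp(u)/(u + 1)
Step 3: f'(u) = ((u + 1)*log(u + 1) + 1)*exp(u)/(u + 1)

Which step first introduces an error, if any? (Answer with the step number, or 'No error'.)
No error

All steps in this derivation are correct.
The final answer f'(u) = ((u + 1)*log(u + 1) + 1)*exp(u)/(u + 1) is valid.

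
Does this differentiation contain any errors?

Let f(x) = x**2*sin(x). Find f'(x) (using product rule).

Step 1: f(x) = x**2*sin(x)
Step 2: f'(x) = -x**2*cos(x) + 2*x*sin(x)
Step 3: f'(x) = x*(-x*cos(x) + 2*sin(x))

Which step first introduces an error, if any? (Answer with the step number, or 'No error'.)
Step 2

Step 2 is incorrect due to a sign flip.
The step shows: -x**2*cos(x) + 2*x*sin(x)
The correct value should be: x**2*cos(x) + 2*x*sin(x)

Explanation: The sign of one term was flipped: the term x**2*cos(x) was incorrectly written as -x**2*cos(x)
The later steps are derived from this incorrect expression, so the error originates in Step 2.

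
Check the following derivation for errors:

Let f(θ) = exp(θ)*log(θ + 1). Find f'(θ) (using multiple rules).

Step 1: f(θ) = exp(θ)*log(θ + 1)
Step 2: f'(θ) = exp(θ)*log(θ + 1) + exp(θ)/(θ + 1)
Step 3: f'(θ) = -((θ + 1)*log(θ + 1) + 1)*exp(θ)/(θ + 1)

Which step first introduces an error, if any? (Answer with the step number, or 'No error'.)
Step 3

Step 3 is incorrect due to a sign flip.
The step shows: -((θ + 1)*log(θ + 1) + 1)*exp(θ)/(θ + 1)
The correct value should be: ((θ + 1)*log(θ + 1) + 1)*exp(θ)/(θ + 1)

Explanation: The sign of the whole expression was flipped: the term ((θ + 1)*log(θ + 1) + 1)*exp(θ)/(θ + 1) was incorrectly written as -((θ + 1)*log(θ + 1) + 1)*exp(θ)/(θ + 1)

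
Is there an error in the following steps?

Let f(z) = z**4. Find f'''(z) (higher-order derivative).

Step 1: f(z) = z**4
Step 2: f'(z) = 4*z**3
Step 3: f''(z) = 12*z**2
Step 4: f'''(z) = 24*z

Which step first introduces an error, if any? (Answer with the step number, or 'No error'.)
No error

All steps in this derivation are correct.
The final answer f'''(z) = 24*z is valid.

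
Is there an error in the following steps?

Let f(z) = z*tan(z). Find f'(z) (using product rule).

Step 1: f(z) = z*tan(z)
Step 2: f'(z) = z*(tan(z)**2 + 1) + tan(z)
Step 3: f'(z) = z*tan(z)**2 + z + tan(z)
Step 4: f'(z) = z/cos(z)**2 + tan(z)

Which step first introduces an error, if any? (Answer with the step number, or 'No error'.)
No error

All steps in this derivation are correct.
The final answer f'(z) = z/cos(z)**2 + tan(z) is valid.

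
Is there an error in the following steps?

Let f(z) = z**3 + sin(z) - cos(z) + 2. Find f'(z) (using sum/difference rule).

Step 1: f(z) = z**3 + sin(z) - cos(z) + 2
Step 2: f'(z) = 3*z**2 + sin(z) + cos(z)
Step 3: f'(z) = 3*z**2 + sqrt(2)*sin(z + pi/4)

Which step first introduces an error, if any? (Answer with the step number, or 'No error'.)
No error

All steps in this derivation are correct.
The final answer f'(z) = 3*z**2 + sqrt(2)*sin(z + pi/4) is valid.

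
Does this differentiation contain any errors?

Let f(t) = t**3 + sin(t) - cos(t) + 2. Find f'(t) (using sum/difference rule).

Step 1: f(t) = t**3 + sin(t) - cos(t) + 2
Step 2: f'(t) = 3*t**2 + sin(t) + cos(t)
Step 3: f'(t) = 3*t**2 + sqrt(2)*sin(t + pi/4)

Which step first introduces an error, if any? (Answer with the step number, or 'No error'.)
No error

All steps in this derivation are correct.
The final answer f'(t) = 3*t**2 + sqrt(2)*sin(t + pi/4) is valid.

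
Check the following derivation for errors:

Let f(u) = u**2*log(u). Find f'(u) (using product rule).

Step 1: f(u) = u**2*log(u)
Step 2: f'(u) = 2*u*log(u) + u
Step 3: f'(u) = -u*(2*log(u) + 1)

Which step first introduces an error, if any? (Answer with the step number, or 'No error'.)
Step 3

Step 3 is incorrect due to a sign flip.
The step shows: -u*(2*log(u) + 1)
The correct value should be: u*(2*log(u) + 1)

Explanation: The sign of the whole expression was flipped: the term u*(2*log(u) + 1) was incorrectly written as -u*(2*log(u) + 1)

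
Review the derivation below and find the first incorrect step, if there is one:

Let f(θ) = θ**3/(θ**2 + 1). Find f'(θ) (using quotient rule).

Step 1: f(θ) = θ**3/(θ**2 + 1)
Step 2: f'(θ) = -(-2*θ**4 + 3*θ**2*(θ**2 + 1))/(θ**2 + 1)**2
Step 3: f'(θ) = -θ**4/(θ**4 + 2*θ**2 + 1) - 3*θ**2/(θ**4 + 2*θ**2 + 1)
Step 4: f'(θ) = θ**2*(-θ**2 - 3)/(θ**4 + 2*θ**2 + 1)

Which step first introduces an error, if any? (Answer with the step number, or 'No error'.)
Step 2

Step 2 is incorrect due to a sign flip.
The step shows: -(-2*θ**4 + 3*θ**2*(θ**2 + 1))/(θ**2 + 1)**2
The correct value should be: (-2*θ**4 + 3*θ**2*(θ**2 + 1))/(θ**2 + 1)**2

Explanation: The sign of the whole expression was flipped: the term (-2*θ**4 + 3*θ**2*(θ**2 + 1))/(θ**2 + 1)**2 was incorrectly written as -(-2*θ**4 + 3*θ**2*(θ**2 + 1))/(θ**2 + 1)**2
The later steps are derived from this incorrect expression, so the error originates in Step 2.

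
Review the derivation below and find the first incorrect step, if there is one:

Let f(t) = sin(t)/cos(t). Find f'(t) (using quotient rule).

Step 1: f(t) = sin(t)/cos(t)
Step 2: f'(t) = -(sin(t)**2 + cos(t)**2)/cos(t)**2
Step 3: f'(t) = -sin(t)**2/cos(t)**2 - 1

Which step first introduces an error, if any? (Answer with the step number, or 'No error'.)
Step 2

Step 2 is incorrect due to a sign flip.
The step shows: -(sin(t)**2 + cos(t)**2)/cos(t)**2
The correct value should be: (sin(t)**2 + cos(t)**2)/cos(t)**2

Explanation: The sign of the whole expression was flipped: the term (sin(t)**2 + cos(t)**2)/cos(t)**2 was incorrectly written as -(sin(t)**2 + cos(t)**2)/cos(t)**2
The later steps are derived from this incorrect expression, so the error originates in Step 2.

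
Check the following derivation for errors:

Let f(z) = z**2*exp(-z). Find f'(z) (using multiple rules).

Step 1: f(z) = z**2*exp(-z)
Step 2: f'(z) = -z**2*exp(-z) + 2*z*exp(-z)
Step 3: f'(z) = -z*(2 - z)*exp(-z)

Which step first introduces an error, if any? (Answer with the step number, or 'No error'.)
Step 3

Step 3 is incorrect due to a sign flip.
The step shows: -z*(2 - z)*exp(-z)
The correct value should be: z*(2 - z)*exp(-z)

Explanation: The sign of the whole expression was flipped: the term z*(2 - z)*exp(-z) was incorrectly written as -z*(2 - z)*exp(-z)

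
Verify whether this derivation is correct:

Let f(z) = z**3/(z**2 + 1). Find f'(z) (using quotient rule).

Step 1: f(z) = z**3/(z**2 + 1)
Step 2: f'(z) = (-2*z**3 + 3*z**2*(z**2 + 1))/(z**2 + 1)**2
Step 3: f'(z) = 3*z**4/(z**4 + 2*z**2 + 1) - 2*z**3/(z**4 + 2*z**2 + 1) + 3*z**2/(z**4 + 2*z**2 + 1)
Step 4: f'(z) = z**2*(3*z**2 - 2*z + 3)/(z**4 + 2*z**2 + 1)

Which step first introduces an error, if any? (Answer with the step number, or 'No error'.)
Step 2

Step 2 is incorrect due to a wrong exponent.
The step shows: (-2*z**3 + 3*z**2*(z**2 + 1))/(z**2 + 1)**2
The correct value should be: (-2*z**4 + 3*z**2*(z**2 + 1))/(z**2 + 1)**2

Explanation: The exponent 4 on z was incorrectly written as 3: the term (-2*z**4 + 3*z**2*(z**2 + 1))/(z**2 + 1)**2 was incorrectly written as (-2*z**3 + 3*z**2*(z**2 + 1))/(z**2 + 1)**2
The later steps are derived from this incorrect expression, so the error originates in Step 2.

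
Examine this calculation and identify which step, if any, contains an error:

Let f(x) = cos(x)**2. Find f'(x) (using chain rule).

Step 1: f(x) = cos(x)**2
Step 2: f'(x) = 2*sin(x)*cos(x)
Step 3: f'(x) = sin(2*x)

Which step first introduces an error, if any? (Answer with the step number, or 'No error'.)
Step 2

Step 2 is incorrect due to a sign flip.
The step shows: 2*sin(x)*cos(x)
The correct value should be: -2*sin(x)*cos(x)

Explanation: The sign of the whole expression was flipped: the term -2*sin(x)*cos(x) was incorrectly written as 2*sin(x)*cos(x)
The later steps are derived from this incorrect expression, so the error originates in Step 2.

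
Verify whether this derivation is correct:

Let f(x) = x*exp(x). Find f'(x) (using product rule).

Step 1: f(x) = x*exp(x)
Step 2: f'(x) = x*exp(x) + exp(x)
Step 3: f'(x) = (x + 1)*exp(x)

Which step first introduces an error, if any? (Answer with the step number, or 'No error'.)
No error

All steps in this derivation are correct.
The final answer f'(x) = (x + 1)*exp(x) is valid.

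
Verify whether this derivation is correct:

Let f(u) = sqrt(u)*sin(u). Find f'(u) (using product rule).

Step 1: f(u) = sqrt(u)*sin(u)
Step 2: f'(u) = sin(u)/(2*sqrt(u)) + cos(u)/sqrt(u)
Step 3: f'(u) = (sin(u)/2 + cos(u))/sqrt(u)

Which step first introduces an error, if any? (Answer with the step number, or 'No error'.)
Step 2

Step 2 is incorrect due to a wrong exponent.
The step shows: sin(u)/(2*sqrt(u)) + cos(u)/sqrt(u)
The correct value should be: sqrt(u)*cos(u) + sin(u)/(2*sqrt(u))

Explanation: The exponent 1/2 on u was incorrectly written as -1/2: the term sqrt(u)*cos(u) was incorrectly written as cos(u)/sqrt(u)
The later steps are derived from this incorrect expression, so the error originates in Step 2.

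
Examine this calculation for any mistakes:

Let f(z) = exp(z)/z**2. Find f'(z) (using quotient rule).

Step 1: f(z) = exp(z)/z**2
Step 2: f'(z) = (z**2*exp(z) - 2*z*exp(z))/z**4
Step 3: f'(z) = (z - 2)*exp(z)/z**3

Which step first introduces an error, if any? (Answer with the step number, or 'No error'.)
No error

All steps in this derivation are correct.
The final answer f'(z) = (z - 2)*exp(z)/z**3 is valid.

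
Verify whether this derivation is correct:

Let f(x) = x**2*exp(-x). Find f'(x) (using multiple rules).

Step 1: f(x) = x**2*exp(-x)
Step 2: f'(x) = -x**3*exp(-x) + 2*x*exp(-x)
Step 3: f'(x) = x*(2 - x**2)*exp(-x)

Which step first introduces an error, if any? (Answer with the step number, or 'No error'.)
Step 2

Step 2 is incorrect due to a wrong exponent.
The step shows: -x**3*exp(-x) + 2*x*exp(-x)
The correct value should be: -x**2*exp(-x) + 2*x*exp(-x)

Explanation: The exponent 2 on x was incorrectly written as 3: the term -x**2*exp(-x) was incorrectly written as -x**3*exp(-x)
The later steps are derived from this incorrect expression, so the error originates in Step 2.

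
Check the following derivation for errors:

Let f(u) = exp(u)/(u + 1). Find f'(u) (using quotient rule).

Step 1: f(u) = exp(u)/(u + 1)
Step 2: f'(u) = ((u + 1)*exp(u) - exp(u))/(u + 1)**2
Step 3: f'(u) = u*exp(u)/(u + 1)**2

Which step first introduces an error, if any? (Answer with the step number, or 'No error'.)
No error

All steps in this derivation are correct.
The final answer f'(u) = u*exp(u)/(u + 1)**2 is valid.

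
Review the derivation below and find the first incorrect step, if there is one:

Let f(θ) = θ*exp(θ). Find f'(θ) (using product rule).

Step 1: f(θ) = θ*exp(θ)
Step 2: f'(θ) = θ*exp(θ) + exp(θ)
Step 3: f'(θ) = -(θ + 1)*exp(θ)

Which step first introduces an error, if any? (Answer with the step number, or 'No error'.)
Step 3

Step 3 is incorrect due to a sign flip.
The step shows: -(θ + 1)*exp(θ)
The correct value should be: (θ + 1)*exp(θ)

Explanation: The sign of the whole expression was flipped: the term (θ + 1)*exp(θ) was incorrectly written as -(θ + 1)*exp(θ)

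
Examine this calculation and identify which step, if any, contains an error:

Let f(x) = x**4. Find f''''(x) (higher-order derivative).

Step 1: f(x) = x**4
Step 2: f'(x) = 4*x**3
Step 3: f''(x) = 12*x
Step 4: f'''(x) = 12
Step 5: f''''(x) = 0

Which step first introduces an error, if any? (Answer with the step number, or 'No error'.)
Step 3

Step 3 is incorrect due to a wrong exponent.
The step shows: 12*x
The correct value should be: 12*x**2

Explanation: The exponent 2 on x was incorrectly written as 1: the term 12*x**2 was incorrectly written as 12*x
The later steps are derived from this incorrect expression, so the error originates in Step 3.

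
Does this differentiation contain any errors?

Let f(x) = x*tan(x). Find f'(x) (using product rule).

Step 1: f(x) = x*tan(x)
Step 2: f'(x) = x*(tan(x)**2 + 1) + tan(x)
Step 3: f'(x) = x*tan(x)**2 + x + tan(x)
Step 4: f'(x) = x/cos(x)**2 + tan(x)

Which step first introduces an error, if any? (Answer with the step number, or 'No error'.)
No error

All steps in this derivation are correct.
The final answer f'(x) = x/cos(x)**2 + tan(x) is valid.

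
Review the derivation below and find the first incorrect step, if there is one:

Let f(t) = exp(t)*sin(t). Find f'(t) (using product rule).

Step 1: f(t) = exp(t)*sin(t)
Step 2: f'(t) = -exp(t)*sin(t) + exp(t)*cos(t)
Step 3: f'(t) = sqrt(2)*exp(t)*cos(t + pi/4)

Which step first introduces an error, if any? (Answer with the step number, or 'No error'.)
Step 2

Step 2 is incorrect due to a sign flip.
The step shows: -exp(t)*sin(t) + exp(t)*cos(t)
The correct value should be: exp(t)*sin(t) + exp(t)*cos(t)

Explanation: The sign of one term was flipped: the term exp(t)*sin(t) was incorrectly written as -exp(t)*sin(t)
The later steps are derived from this incorrect expression, so the error originates in Step 2.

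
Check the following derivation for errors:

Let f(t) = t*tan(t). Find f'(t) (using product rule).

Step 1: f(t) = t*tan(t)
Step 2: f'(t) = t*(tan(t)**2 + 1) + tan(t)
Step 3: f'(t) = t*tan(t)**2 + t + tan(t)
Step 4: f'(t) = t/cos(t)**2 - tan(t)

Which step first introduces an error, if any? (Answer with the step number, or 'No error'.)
Step 4

Step 4 is incorrect due to a sign flip.
The step shows: t/cos(t)**2 - tan(t)
The correct value should be: t/cos(t)**2 + tan(t)

Explanation: The sign of one term was flipped: the term tan(t) was incorrectly written as -tan(t)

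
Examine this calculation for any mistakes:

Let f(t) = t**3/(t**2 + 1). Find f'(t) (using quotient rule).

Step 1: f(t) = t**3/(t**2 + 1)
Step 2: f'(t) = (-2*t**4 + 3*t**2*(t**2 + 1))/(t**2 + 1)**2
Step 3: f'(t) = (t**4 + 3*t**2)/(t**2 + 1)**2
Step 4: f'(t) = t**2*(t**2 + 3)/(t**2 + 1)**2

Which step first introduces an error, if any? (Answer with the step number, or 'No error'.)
No error

All steps in this derivation are correct.
The final answer f'(t) = t**2*(t**2 + 3)/(t**2 + 1)**2 is valid.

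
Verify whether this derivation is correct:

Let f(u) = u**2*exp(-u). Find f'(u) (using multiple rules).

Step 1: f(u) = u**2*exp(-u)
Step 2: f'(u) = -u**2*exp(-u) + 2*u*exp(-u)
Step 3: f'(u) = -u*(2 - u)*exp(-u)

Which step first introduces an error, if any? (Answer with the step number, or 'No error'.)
Step 3

Step 3 is incorrect due to a sign flip.
The step shows: -u*(2 - u)*exp(-u)
The correct value should be: u*(2 - u)*exp(-u)

Explanation: The sign of the whole expression was flipped: the term u*(2 - u)*exp(-u) was incorrectly written as -u*(2 - u)*exp(-u)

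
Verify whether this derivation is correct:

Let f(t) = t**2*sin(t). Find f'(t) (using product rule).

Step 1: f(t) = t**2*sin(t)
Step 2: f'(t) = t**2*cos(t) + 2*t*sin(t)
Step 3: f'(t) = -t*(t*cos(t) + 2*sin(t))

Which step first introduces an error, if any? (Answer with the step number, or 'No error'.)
Step 3

Step 3 is incorrect due to a sign flip.
The step shows: -t*(t*cos(t) + 2*sin(t))
The correct value should be: t*(t*cos(t) + 2*sin(t))

Explanation: The sign of the whole expression was flipped: the term t*(t*cos(t) + 2*sin(t)) was incorrectly written as -t*(t*cos(t) + 2*sin(t))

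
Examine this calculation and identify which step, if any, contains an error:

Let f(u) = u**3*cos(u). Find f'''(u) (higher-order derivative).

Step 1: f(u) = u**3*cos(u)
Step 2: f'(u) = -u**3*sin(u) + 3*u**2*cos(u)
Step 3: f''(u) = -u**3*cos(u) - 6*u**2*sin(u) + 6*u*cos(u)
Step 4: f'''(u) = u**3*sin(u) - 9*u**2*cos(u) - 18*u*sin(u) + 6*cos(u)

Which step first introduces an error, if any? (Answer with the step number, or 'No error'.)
No error

All steps in this derivation are correct.
The final answer f'''(u) = u**3*sin(u) - 9*u**2*cos(u) - 18*u*sin(u) + 6*cos(u) is valid.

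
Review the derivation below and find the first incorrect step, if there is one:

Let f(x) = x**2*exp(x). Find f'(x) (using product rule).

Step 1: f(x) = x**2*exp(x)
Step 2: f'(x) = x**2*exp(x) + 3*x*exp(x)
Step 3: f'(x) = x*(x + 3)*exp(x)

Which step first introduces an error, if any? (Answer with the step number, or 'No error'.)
Step 2

Step 2 is incorrect due to a wrong coefficient.
The step shows: x**2*exp(x) + 3*x*exp(x)
The correct value should be: x**2*exp(x) + 2*x*exp(x)

Explanation: The coefficient 2 was incorrectly written as 3: the term 2*x*exp(x) was incorrectly written as 3*x*exp(x)
The later steps are derived from this incorrect expression, so the error originates in Step 2.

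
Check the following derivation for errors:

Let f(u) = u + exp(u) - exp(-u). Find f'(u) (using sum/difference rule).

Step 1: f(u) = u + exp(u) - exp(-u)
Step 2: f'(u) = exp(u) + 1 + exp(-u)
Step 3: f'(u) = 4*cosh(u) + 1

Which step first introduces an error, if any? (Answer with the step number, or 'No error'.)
Step 3

Step 3 is incorrect due to a wrong coefficient.
The step shows: 4*cosh(u) + 1
The correct value should be: 2*cosh(u) + 1

Explanation: The coefficient 2 was incorrectly written as 4: the term 2*cosh(u) was incorrectly written as 4*cosh(u)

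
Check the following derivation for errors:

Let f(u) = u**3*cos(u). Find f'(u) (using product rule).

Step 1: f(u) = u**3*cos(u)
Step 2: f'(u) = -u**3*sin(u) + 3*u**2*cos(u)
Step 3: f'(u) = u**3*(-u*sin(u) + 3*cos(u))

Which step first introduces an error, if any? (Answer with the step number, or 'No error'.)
Step 3

Step 3 is incorrect due to a wrong exponent.
The step shows: u**3*(-u*sin(u) + 3*cos(u))
The correct value should be: u**2*(-u*sin(u) + 3*cos(u))

Explanation: The exponent 2 on u was incorrectly written as 3: the term u**2*(-u*sin(u) + 3*cos(u)) was incorrectly written as u**3*(-u*sin(u) + 3*cos(u))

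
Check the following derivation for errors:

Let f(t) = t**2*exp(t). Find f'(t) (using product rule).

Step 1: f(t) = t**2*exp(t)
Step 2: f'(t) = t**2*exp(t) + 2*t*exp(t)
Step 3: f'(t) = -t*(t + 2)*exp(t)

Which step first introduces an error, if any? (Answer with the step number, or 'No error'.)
Step 3

Step 3 is incorrect due to a sign flip.
The step shows: -t*(t + 2)*exp(t)
The correct value should be: t*(t + 2)*exp(t)

Explanation: The sign of the whole expression was flipped: the term t*(t + 2)*exp(t) was incorrectly written as -t*(t + 2)*exp(t)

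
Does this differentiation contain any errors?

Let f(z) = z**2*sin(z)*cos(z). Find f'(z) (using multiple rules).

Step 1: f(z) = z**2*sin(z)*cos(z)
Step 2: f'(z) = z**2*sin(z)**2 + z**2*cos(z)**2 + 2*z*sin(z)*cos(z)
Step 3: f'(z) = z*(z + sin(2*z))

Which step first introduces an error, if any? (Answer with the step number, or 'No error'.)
Step 2

Step 2 is incorrect due to a sign flip.
The step shows: z**2*sin(z)**2 + z**2*cos(z)**2 + 2*z*sin(z)*cos(z)
The correct value should be: -z**2*sin(z)**2 + z**2*cos(z)**2 + 2*z*sin(z)*cos(z)

Explanation: The sign of one term was flipped: the term -z**2*sin(z)**2 was incorrectly written as z**2*sin(z)**2
The later steps are derived from this incorrect expression, so the error originates in Step 2.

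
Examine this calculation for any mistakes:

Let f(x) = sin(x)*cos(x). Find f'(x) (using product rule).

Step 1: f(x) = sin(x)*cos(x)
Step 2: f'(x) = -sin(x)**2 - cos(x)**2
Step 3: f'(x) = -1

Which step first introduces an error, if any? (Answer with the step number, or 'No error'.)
Step 2

Step 2 is incorrect due to a sign flip.
The step shows: -sin(x)**2 - cos(x)**2
The correct value should be: -sin(x)**2 + cos(x)**2

Explanation: The sign of one term was flipped: the term cos(x)**2 was incorrectly written as -cos(x)**2
The later steps are derived from this incorrect expression, so the error originates in Step 2.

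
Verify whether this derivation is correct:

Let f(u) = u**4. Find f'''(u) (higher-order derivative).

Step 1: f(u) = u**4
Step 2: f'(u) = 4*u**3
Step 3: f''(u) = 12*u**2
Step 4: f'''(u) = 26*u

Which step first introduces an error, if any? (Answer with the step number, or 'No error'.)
Step 4

Step 4 is incorrect due to a wrong coefficient.
The step shows: 26*u
The correct value should be: 24*u

Explanation: The coefficient 24 was incorrectly written as 26: the term 24*u was incorrectly written as 26*u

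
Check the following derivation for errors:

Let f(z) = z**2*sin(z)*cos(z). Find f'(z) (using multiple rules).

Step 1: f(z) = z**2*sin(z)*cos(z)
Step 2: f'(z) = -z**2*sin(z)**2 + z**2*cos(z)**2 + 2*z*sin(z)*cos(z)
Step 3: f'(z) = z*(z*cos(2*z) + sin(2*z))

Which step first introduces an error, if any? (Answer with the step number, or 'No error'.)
No error

All steps in this derivation are correct.
The final answer f'(z) = z*(z*cos(2*z) + sin(2*z)) is valid.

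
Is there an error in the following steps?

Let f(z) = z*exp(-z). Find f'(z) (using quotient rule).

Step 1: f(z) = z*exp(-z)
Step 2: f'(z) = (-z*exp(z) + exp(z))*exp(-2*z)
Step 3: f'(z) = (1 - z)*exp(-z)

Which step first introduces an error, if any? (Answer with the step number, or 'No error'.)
No error

All steps in this derivation are correct.
The final answer f'(z) = (1 - z)*exp(-z) is valid.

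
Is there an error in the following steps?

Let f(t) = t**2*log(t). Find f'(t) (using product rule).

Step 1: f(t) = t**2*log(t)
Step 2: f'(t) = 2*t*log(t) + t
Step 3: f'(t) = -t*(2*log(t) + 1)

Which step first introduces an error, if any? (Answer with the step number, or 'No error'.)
Step 3

Step 3 is incorrect due to a sign flip.
The step shows: -t*(2*log(t) + 1)
The correct value should be: t*(2*log(t) + 1)

Explanation: The sign of the whole expression was flipped: the term t*(2*log(t) + 1) was incorrectly written as -t*(2*log(t) + 1)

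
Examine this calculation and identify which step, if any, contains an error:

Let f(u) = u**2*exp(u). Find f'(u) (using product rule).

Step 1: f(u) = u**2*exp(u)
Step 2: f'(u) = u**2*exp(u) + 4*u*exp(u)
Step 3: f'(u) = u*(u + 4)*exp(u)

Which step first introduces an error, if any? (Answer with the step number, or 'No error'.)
Step 2

Step 2 is incorrect due to a wrong coefficient.
The step shows: u**2*exp(u) + 4*u*exp(u)
The correct value should be: u**2*exp(u) + 2*u*exp(u)

Explanation: The coefficient 2 was incorrectly written as 4: the term 2*u*exp(u) was incorrectly written as 4*u*exp(u)
The later steps are derived from this incorrect expression, so the error originates in Step 2.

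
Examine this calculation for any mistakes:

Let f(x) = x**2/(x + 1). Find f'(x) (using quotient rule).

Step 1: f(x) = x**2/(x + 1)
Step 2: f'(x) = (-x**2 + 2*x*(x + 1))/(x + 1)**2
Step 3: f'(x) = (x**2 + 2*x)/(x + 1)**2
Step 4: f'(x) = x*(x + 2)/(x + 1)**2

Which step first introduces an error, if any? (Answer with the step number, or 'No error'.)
No error

All steps in this derivation are correct.
The final answer f'(x) = x*(x + 2)/(x + 1)**2 is valid.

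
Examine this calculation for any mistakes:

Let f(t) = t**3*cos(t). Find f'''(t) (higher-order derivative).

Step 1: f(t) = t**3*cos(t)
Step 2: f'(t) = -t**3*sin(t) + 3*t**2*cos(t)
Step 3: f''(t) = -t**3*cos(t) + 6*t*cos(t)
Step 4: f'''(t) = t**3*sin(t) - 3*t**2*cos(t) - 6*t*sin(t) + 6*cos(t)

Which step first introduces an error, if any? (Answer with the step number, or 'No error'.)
Step 3

Step 3 is incorrect due to a dropped term.
The step shows: -t**3*cos(t) + 6*t*cos(t)
The correct value should be: -t**3*cos(t) - 6*t**2*sin(t) + 6*t*cos(t)

Explanation: A term was dropped: the term -6*t**2*sin(t) was incorrectly omitted
The later steps are derived from this incorrect expression, so the error originates in Step 3.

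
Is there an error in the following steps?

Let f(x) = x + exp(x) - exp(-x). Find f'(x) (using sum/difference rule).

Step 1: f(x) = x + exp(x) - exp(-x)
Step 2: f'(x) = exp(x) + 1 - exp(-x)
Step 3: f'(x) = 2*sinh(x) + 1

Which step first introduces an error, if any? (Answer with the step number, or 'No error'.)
Step 2

Step 2 is incorrect due to a sign flip.
The step shows: exp(x) + 1 - exp(-x)
The correct value should be: exp(x) + 1 + exp(-x)

Explanation: The sign of one term was flipped: the term exp(-x) was incorrectly written as -exp(-x)
The later steps are derived from this incorrect expression, so the error originates in Step 2.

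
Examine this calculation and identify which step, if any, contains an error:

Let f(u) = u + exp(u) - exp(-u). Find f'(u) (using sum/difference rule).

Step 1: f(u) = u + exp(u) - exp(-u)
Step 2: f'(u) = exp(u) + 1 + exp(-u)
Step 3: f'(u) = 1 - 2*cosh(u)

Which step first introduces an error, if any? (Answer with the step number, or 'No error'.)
Step 3

Step 3 is incorrect due to a sign flip.
The step shows: 1 - 2*cosh(u)
The correct value should be: 2*cosh(u) + 1

Explanation: The sign of one term was flipped: the term 2*cosh(u) was incorrectly written as -2*cosh(u)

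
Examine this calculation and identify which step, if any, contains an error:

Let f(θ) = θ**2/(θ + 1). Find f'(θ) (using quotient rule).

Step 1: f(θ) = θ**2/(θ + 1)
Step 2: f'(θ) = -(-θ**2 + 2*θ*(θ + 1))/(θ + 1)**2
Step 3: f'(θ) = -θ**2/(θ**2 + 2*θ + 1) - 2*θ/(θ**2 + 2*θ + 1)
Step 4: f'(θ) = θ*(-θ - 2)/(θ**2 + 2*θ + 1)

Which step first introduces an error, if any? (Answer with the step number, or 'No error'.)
Step 2

Step 2 is incorrect due to a sign flip.
The step shows: -(-θ**2 + 2*θ*(θ + 1))/(θ + 1)**2
The correct value should be: (-θ**2 + 2*θ*(θ + 1))/(θ + 1)**2

Explanation: The sign of the whole expression was flipped: the term (-θ**2 + 2*θ*(θ + 1))/(θ + 1)**2 was incorrectly written as -(-θ**2 + 2*θ*(θ + 1))/(θ + 1)**2
The later steps are derived from this incorrect expression, so the error originates in Step 2.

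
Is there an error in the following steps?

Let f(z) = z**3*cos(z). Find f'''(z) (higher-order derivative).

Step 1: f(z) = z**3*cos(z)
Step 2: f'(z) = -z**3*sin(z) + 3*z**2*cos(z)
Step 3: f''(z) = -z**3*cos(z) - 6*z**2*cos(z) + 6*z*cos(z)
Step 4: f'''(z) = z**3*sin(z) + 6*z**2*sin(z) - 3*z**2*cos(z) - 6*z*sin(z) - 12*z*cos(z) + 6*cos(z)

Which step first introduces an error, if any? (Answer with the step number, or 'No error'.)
Step 3

Step 3 is incorrect due to a wrong trig function.
The step shows: -z**3*cos(z) - 6*z**2*cos(z) + 6*z*cos(z)
The correct value should be: -z**3*cos(z) - 6*z**2*sin(z) + 6*z*cos(z)

Explanation: sin(z) was incorrectly written as cos(z): the term -6*z**2*sin(z) was incorrectly written as -6*z**2*cos(z)
The later steps are derived from this incorrect expression, so the error originates in Step 3.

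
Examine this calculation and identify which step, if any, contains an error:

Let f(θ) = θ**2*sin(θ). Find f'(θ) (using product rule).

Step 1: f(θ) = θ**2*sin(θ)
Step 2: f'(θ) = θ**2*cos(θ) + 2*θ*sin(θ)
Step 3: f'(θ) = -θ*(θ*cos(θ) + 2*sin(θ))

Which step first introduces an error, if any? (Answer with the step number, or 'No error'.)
Step 3

Step 3 is incorrect due to a sign flip.
The step shows: -θ*(θ*cos(θ) + 2*sin(θ))
The correct value should be: θ*(θ*cos(θ) + 2*sin(θ))

Explanation: The sign of the whole expression was flipped: the term θ*(θ*cos(θ) + 2*sin(θ)) was incorrectly written as -θ*(θ*cos(θ) + 2*sin(θ))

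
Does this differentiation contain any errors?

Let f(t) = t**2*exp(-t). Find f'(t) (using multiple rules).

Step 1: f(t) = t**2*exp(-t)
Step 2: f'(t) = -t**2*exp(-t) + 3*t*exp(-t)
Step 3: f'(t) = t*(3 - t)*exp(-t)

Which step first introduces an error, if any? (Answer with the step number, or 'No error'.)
Step 2

Step 2 is incorrect due to a wrong coefficient.
The step shows: -t**2*exp(-t) + 3*t*exp(-t)
The correct value should be: -t**2*exp(-t) + 2*t*exp(-t)

Explanation: The coefficient 2 was incorrectly written as 3: the term 2*t*exp(-t) was incorrectly written as 3*t*exp(-t)
The later steps are derived from this incorrect expression, so the error originates in Step 2.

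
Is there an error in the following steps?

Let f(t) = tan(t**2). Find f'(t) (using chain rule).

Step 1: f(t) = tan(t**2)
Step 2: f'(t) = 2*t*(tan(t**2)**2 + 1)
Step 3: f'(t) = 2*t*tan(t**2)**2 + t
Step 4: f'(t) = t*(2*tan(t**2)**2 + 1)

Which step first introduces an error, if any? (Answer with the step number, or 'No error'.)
Step 3

Step 3 is incorrect due to a wrong coefficient.
The step shows: 2*t*tan(t**2)**2 + t
The correct value should be: 2*t*tan(t**2)**2 + 2*t

Explanation: The coefficient 2 was incorrectly written as 1: the term 2*t was incorrectly written as t
The later steps are derived from this incorrect expression, so the error originates in Step 3.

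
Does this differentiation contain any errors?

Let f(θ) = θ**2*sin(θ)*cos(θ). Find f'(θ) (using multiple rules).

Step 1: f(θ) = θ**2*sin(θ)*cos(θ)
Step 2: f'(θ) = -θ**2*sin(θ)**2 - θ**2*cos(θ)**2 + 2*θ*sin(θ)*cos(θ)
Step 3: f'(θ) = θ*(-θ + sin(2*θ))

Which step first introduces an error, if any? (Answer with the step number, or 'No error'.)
Step 2

Step 2 is incorrect due to a sign flip.
The step shows: -θ**2*sin(θ)**2 - θ**2*cos(θ)**2 + 2*θ*sin(θ)*cos(θ)
The correct value should be: -θ**2*sin(θ)**2 + θ**2*cos(θ)**2 + 2*θ*sin(θ)*cos(θ)

Explanation: The sign of one term was flipped: the term θ**2*cos(θ)**2 was incorrectly written as -θ**2*cos(θ)**2
The later steps are derived from this incorrect expression, so the error originates in Step 2.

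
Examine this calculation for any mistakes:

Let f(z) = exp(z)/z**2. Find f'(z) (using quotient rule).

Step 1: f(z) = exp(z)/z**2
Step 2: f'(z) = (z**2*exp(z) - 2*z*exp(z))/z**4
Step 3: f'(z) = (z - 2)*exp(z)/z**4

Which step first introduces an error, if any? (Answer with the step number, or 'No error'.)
Step 3

Step 3 is incorrect due to a wrong exponent.
The step shows: (z - 2)*exp(z)/z**4
The correct value should be: (z - 2)*exp(z)/z**3

Explanation: The exponent -3 on z was incorrectly written as -4: the term (z - 2)*exp(z)/z**3 was incorrectly written as (z - 2)*exp(z)/z**4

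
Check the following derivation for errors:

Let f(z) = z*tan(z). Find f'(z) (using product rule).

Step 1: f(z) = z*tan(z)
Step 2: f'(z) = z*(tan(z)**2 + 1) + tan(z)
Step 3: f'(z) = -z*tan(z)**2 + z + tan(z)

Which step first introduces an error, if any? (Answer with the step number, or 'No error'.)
Step 3

Step 3 is incorrect due to a sign flip.
The step shows: -z*tan(z)**2 + z + tan(z)
The correct value should be: z*tan(z)**2 + z + tan(z)

Explanation: The sign of one term was flipped: the term z*tan(z)**2 was incorrectly written as -z*tan(z)**2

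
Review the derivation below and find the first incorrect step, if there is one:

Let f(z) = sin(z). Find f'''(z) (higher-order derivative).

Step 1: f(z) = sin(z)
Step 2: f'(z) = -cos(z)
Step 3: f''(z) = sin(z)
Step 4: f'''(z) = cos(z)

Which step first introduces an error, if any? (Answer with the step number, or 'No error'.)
Step 2

Step 2 is incorrect due to a sign flip.
The step shows: -cos(z)
The correct value should be: cos(z)

Explanation: The sign of the whole expression was flipped: the term cos(z) was incorrectly written as -cos(z)
The later steps are derived from this incorrect expression, so the error originates in Step 2.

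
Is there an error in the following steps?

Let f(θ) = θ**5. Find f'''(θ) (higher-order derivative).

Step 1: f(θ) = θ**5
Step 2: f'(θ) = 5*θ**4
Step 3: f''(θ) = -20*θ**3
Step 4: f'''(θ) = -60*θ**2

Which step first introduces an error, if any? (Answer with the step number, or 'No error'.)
Step 3

Step 3 is incorrect due to a sign flip.
The step shows: -20*θ**3
The correct value should be: 20*θ**3

Explanation: The sign of the whole expression was flipped: the term 20*θ**3 was incorrectly written as -20*θ**3
The later steps are derived from this incorrect expression, so the error originates in Step 3.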